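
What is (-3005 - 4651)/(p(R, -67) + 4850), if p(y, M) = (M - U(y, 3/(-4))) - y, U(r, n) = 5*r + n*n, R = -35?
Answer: -122496/79879 ≈ -1.5335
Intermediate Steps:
U(r, n) = n² + 5*r (U(r, n) = 5*r + n² = n² + 5*r)
p(y, M) = -9/16 + M - 6*y (p(y, M) = (M - ((3/(-4))² + 5*y)) - y = (M - ((3*(-¼))² + 5*y)) - y = (M - ((-¾)² + 5*y)) - y = (M - (9/16 + 5*y)) - y = (M + (-9/16 - 5*y)) - y = (-9/16 + M - 5*y) - y = -9/16 + M - 6*y)
(-3005 - 4651)/(p(R, -67) + 4850) = (-3005 - 4651)/((-9/16 - 67 - 6*(-35)) + 4850) = -7656/((-9/16 - 67 + 210) + 4850) = -7656/(2279/16 + 4850) = -7656/79879/16 = -7656*16/79879 = -122496/79879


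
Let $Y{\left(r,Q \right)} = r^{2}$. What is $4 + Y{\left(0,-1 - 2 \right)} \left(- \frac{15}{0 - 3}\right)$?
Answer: $4$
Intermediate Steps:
$4 + Y{\left(0,-1 - 2 \right)} \left(- \frac{15}{0 - 3}\right) = 4 + 0^{2} \left(- \frac{15}{0 - 3}\right) = 4 + 0 \left(- \frac{15}{0 - 3}\right) = 4 + 0 \left(- \frac{15}{-3}\right) = 4 + 0 \left(\left(-15\right) \left(- \frac{1}{3}\right)\right) = 4 + 0 \cdot 5 = 4 + 0 = 4$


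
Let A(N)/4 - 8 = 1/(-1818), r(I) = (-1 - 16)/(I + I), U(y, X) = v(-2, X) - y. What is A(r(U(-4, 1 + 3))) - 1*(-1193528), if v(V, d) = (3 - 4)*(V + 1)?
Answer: 1084946038/909 ≈ 1.1936e+6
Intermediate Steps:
v(V, d) = -1 - V (v(V, d) = -(1 + V) = -1 - V)
U(y, X) = 1 - y (U(y, X) = (-1 - 1*(-2)) - y = (-1 + 2) - y = 1 - y)
r(I) = -17/(2*I) (r(I) = -17*1/(2*I) = -17/(2*I))
A(N) = 29086/909 (A(N) = 32 + 4/(-1818) = 32 + 4*(-1/1818) = 32 - 2/909 = 29086/909)
A(r(U(-4, 1 + 3))) - 1*(-1193528) = 29086/909 - 1*(-1193528) = 29086/909 + 1193528 = 1084946038/909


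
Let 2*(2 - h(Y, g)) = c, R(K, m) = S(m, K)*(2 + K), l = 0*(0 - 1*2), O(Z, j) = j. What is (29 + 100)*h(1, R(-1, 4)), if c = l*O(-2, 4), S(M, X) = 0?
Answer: 258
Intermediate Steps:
l = 0 (l = 0*(0 - 2) = 0*(-2) = 0)
c = 0 (c = 0*4 = 0)
R(K, m) = 0 (R(K, m) = 0*(2 + K) = 0)
h(Y, g) = 2 (h(Y, g) = 2 - ½*0 = 2 + 0 = 2)
(29 + 100)*h(1, R(-1, 4)) = (29 + 100)*2 = 129*2 = 258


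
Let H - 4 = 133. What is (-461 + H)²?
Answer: 104976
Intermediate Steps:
H = 137 (H = 4 + 133 = 137)
(-461 + H)² = (-461 + 137)² = (-324)² = 104976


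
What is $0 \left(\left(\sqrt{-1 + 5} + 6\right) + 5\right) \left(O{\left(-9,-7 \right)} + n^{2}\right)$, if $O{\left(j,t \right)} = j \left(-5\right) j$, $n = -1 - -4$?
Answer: $0$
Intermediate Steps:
$n = 3$ ($n = -1 + 4 = 3$)
$O{\left(j,t \right)} = - 5 j^{2}$ ($O{\left(j,t \right)} = - 5 j j = - 5 j^{2}$)
$0 \left(\left(\sqrt{-1 + 5} + 6\right) + 5\right) \left(O{\left(-9,-7 \right)} + n^{2}\right) = 0 \left(\left(\sqrt{-1 + 5} + 6\right) + 5\right) \left(- 5 \left(-9\right)^{2} + 3^{2}\right) = 0 \left(\left(\sqrt{4} + 6\right) + 5\right) \left(\left(-5\right) 81 + 9\right) = 0 \left(\left(2 + 6\right) + 5\right) \left(-405 + 9\right) = 0 \left(8 + 5\right) \left(-396\right) = 0 \cdot 13 \left(-396\right) = 0 \left(-396\right) = 0$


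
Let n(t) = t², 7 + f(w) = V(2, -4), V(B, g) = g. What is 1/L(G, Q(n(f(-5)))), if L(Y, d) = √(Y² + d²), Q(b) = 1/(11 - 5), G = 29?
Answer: 6*√30277/30277 ≈ 0.034482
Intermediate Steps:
f(w) = -11 (f(w) = -7 - 4 = -11)
Q(b) = ⅙ (Q(b) = 1/6 = ⅙)
1/L(G, Q(n(f(-5)))) = 1/(√(29² + (⅙)²)) = 1/(√(841 + 1/36)) = 1/(√(30277/36)) = 1/(√30277/6) = 6*√30277/30277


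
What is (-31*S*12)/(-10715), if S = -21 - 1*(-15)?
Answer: -2232/10715 ≈ -0.20831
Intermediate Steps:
S = -6 (S = -21 + 15 = -6)
(-31*S*12)/(-10715) = (-31*(-6)*12)/(-10715) = (186*12)*(-1/10715) = 2232*(-1/10715) = -2232/10715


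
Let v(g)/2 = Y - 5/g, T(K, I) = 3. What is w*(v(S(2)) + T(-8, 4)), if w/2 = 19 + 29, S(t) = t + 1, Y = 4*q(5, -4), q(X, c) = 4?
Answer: 3040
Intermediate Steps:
Y = 16 (Y = 4*4 = 16)
S(t) = 1 + t
v(g) = 32 - 10/g (v(g) = 2*(16 - 5/g) = 32 - 10/g)
w = 96 (w = 2*(19 + 29) = 2*48 = 96)
w*(v(S(2)) + T(-8, 4)) = 96*((32 - 10/(1 + 2)) + 3) = 96*((32 - 10/3) + 3) = 96*(86/3 + 3) = 96*(95/3) = 3040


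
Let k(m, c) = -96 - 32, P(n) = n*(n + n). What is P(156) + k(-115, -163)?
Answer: 48544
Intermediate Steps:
P(n) = 2*n² (P(n) = n*(2*n) = 2*n²)
k(m, c) = -128
P(156) + k(-115, -163) = 2*156² - 128 = 2*24336 - 128 = 48672 - 128 = 48544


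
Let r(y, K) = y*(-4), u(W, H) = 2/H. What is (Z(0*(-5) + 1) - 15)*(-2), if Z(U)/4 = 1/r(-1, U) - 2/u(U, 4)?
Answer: 60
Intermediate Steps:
r(y, K) = -4*y
Z(U) = -15 (Z(U) = 4*(1/(-4*(-1)) - 2/(2/4)) = 4*(1/4 - 2/(2*(1/4))) = 4*(1*(1/4) - 2/1/2) = 4*(1/4 - 2*2) = 4*(1/4 - 4) = 4*(-15/4) = -15)
(Z(0*(-5) + 1) - 15)*(-2) = (-15 - 15)*(-2) = -30*(-2) = 60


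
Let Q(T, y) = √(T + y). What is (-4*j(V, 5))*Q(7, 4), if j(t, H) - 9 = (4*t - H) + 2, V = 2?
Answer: -56*√11 ≈ -185.73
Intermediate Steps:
j(t, H) = 11 - H + 4*t (j(t, H) = 9 + ((4*t - H) + 2) = 9 + ((-H + 4*t) + 2) = 9 + (2 - H + 4*t) = 11 - H + 4*t)
(-4*j(V, 5))*Q(7, 4) = (-4*(11 - 1*5 + 4*2))*√(7 + 4) = (-4*(11 - 5 + 8))*√11 = (-4*14)*√11 = -56*√11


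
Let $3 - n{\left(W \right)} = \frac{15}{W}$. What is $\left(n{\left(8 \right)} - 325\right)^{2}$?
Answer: $\frac{6713281}{64} \approx 1.049 \cdot 10^{5}$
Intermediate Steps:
$n{\left(W \right)} = 3 - \frac{15}{W}$
$\left(n{\left(8 \right)} - 325\right)^{2} = \left(\left(3 - \frac{15}{8}\right) - 325\right)^{2} = \left(\frac{9}{8} - 325\right)^{2} = \left(- \frac{2591}{8}\right)^{2} = \frac{6713281}{64}$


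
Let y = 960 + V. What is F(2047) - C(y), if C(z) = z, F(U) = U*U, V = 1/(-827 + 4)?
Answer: 3447751928/823 ≈ 4.1892e+6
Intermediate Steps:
V = -1/823 (V = 1/(-823) = -1/823 ≈ -0.0012151)
y = 790079/823 (y = 960 - 1/823 = 790079/823 ≈ 960.00)
F(U) = U**2
F(2047) - C(y) = 2047**2 - 1*790079/823 = 4190209 - 790079/823 = 3447751928/823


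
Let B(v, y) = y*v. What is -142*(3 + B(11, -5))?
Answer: 7384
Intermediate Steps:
B(v, y) = v*y
-142*(3 + B(11, -5)) = -142*(3 + 11*(-5)) = -142*(3 - 55) = -142*(-52) = 7384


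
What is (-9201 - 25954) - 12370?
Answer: -47525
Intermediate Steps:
(-9201 - 25954) - 12370 = -35155 - 12370 = -47525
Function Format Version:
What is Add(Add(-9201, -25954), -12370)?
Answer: -47525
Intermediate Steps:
Add(Add(-9201, -25954), -12370) = Add(-35155, -12370) = -47525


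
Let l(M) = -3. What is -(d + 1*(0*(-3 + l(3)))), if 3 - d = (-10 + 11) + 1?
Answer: -1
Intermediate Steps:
d = 1 (d = 3 - ((-10 + 11) + 1) = 3 - (1 + 1) = 3 - 1*2 = 3 - 2 = 1)
-(d + 1*(0*(-3 + l(3)))) = -(1 + 1*(0*(-3 - 3))) = -(1 + 1*(0*(-6))) = -(1 + 1*0) = -(1 + 0) = -1*1 = -1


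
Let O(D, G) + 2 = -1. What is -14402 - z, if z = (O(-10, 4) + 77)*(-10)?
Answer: -13662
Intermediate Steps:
O(D, G) = -3 (O(D, G) = -2 - 1 = -3)
z = -740 (z = (-3 + 77)*(-10) = 74*(-10) = -740)
-14402 - z = -14402 - 1*(-740) = -14402 + 740 = -13662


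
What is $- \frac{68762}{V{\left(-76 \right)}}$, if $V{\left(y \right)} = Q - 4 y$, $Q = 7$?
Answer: $- \frac{68762}{311} \approx -221.1$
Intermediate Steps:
$V{\left(y \right)} = 7 - 4 y$
$- \frac{68762}{V{\left(-76 \right)}} = - \frac{68762}{7 - -304} = - \frac{68762}{7 + 304} = - \frac{68762}{311}$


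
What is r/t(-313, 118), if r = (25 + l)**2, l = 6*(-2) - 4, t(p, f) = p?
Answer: -81/313 ≈ -0.25879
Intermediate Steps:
l = -16 (l = -12 - 4 = -16)
r = 81 (r = (25 - 16)**2 = 9**2 = 81)
r/t(-313, 118) = 81/(-313) = 81*(-1/313) = -81/313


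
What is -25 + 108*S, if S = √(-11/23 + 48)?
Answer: -25 + 108*√25139/23 ≈ 719.51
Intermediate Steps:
S = √25139/23 (S = √(-11*1/23 + 48) = √(-11/23 + 48) = √(1093/23) = √25139/23 ≈ 6.8936)
-25 + 108*S = -25 + 108*(√25139/23) = -25 + 108*√25139/23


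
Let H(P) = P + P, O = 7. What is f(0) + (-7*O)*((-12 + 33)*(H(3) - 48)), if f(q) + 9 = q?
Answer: 43209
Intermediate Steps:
f(q) = -9 + q
H(P) = 2*P
f(0) + (-7*O)*((-12 + 33)*(H(3) - 48)) = (-9 + 0) + (-7*7)*((-12 + 33)*(2*3 - 48)) = -9 - 1029*(6 - 48) = -9 - 1029*(-42) = -9 - 49*(-882) = -9 + 43218 = 43209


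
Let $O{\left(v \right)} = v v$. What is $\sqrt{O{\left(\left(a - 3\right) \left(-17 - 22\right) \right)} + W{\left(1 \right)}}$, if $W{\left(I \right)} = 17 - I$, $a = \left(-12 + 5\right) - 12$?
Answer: $2 \sqrt{184045} \approx 858.01$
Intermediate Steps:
$a = -19$ ($a = -7 - 12 = -19$)
$O{\left(v \right)} = v^{2}$
$\sqrt{O{\left(\left(a - 3\right) \left(-17 - 22\right) \right)} + W{\left(1 \right)}} = \sqrt{\left(\left(-19 - 3\right) \left(-17 - 22\right)\right)^{2} + \left(17 - 1\right)} = \sqrt{\left(\left(-22\right) \left(-39\right)\right)^{2} + \left(17 - 1\right)} = \sqrt{858^{2} + 16} = \sqrt{736164 + 16} = \sqrt{736180} = 2 \sqrt{184045}$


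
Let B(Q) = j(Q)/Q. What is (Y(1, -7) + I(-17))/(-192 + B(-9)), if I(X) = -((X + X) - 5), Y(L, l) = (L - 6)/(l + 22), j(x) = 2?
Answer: -174/865 ≈ -0.20116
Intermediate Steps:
B(Q) = 2/Q
Y(L, l) = (-6 + L)/(22 + l)
I(X) = 5 - 2*X (I(X) = -(2*X - 5) = -(-5 + 2*X) = 5 - 2*X)
(Y(1, -7) + I(-17))/(-192 + B(-9)) = ((-6 + 1)/(22 - 7) + (5 - 2*(-17)))/(-192 + 2/(-9)) = (-5/15 + (5 + 34))/(-192 + 2*(-⅑)) = ((1/15)*(-5) + 39)/(-192 - 2/9) = (-⅓ + 39)/(-1730/9) = (116/3)*(-9/1730) = -174/865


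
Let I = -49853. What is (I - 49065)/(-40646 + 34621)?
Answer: 98918/6025 ≈ 16.418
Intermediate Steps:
(I - 49065)/(-40646 + 34621) = (-49853 - 49065)/(-40646 + 34621) = -98918/(-6025) = -98918*(-1/6025) = 98918/6025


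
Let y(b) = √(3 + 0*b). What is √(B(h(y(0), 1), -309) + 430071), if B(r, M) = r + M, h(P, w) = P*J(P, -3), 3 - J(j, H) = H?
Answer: √(429762 + 6*√3) ≈ 655.57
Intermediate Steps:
J(j, H) = 3 - H
y(b) = √3 (y(b) = √(3 + 0) = √3)
h(P, w) = 6*P (h(P, w) = P*(3 - 1*(-3)) = P*(3 + 3) = P*6 = 6*P)
B(r, M) = M + r
√(B(h(y(0), 1), -309) + 430071) = √((-309 + 6*√3) + 430071) = √(429762 + 6*√3)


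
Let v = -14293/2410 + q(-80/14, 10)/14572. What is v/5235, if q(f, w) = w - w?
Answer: -14293/12616350 ≈ -0.0011329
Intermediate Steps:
q(f, w) = 0
v = -14293/2410 (v = -14293/2410 + 0/14572 = -14293*1/2410 + 0*(1/14572) = -14293/2410 + 0 = -14293/2410 ≈ -5.9307)
v/5235 = -14293/2410/5235 = -14293/2410*1/5235 = -14293/12616350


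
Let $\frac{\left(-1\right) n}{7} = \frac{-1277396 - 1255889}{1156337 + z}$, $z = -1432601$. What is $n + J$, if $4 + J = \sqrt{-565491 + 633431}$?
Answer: $- \frac{18838051}{276264} + 2 \sqrt{16985} \approx 192.46$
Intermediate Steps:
$J = -4 + 2 \sqrt{16985}$ ($J = -4 + \sqrt{-565491 + 633431} = -4 + \sqrt{67940} = -4 + 2 \sqrt{16985} \approx 256.65$)
$n = - \frac{17732995}{276264}$ ($n = - 7 \frac{-1277396 - 1255889}{1156337 - 1432601} = - 7 \left(- \frac{2533285}{-276264}\right) = - 7 \left(\left(-2533285\right) \left(- \frac{1}{276264}\right)\right) = \left(-7\right) \frac{2533285}{276264} = - \frac{17732995}{276264} \approx -64.189$)
$n + J = - \frac{17732995}{276264} - \left(4 - 2 \sqrt{16985}\right) = - \frac{18838051}{276264} + 2 \sqrt{16985}$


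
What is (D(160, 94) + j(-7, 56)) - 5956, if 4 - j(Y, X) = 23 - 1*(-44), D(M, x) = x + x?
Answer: -5831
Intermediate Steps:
D(M, x) = 2*x
j(Y, X) = -63 (j(Y, X) = 4 - (23 - 1*(-44)) = 4 - (23 + 44) = 4 - 1*67 = 4 - 67 = -63)
(D(160, 94) + j(-7, 56)) - 5956 = (2*94 - 63) - 5956 = (188 - 63) - 5956 = 125 - 5956 = -5831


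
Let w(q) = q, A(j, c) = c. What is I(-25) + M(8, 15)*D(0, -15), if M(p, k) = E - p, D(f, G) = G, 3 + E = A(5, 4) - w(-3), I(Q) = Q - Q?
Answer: 60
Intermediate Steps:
I(Q) = 0
E = 4 (E = -3 + (4 - 1*(-3)) = -3 + (4 + 3) = -3 + 7 = 4)
M(p, k) = 4 - p
I(-25) + M(8, 15)*D(0, -15) = 0 + (4 - 1*8)*(-15) = 0 + (4 - 8)*(-15) = 0 - 4*(-15) = 0 + 60 = 60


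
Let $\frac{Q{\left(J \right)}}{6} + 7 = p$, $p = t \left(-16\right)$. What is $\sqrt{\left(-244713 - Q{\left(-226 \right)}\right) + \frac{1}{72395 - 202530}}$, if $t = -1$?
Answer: $\frac{i \sqrt{4145158082708710}}{130135} \approx 494.74 i$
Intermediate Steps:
$p = 16$ ($p = \left(-1\right) \left(-16\right) = 16$)
$Q{\left(J \right)} = 54$ ($Q{\left(J \right)} = -42 + 6 \cdot 16 = -42 + 96 = 54$)
$\sqrt{\left(-244713 - Q{\left(-226 \right)}\right) + \frac{1}{72395 - 202530}} = \sqrt{\left(-244713 - 54\right) + \frac{1}{72395 - 202530}} = \sqrt{\left(-244713 - 54\right) + \frac{1}{-130135}} = \sqrt{-244767 - \frac{1}{130135}} = \sqrt{- \frac{31852753546}{130135}} = \frac{i \sqrt{4145158082708710}}{130135}$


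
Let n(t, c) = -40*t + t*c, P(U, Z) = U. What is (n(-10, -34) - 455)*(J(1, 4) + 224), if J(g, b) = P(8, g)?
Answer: 66120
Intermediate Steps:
J(g, b) = 8
n(t, c) = -40*t + c*t
(n(-10, -34) - 455)*(J(1, 4) + 224) = (-10*(-40 - 34) - 455)*(8 + 224) = (-10*(-74) - 455)*232 = (740 - 455)*232 = 285*232 = 66120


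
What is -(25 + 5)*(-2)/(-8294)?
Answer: -30/4147 ≈ -0.0072341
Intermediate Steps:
-(25 + 5)*(-2)/(-8294) = -30*(-2)*(-1)/8294 = -(-60)*(-1)/8294 = -1*30/4147 = -30/4147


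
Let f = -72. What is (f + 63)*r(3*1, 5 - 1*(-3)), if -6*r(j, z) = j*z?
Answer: 36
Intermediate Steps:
r(j, z) = -j*z/6
(f + 63)*r(3*1, 5 - 1*(-3)) = (-72 + 63)*(-3*1*(5 - 1*(-3))/6) = -(-3)*3*(5 + 3)/2 = -(-3)*3*8/2 = -9*(-4) = 36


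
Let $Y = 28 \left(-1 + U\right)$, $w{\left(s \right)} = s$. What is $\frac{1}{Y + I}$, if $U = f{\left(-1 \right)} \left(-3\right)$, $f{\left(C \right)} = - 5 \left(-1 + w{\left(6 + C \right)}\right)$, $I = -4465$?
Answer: $- \frac{1}{2813} \approx -0.00035549$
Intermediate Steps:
$f{\left(C \right)} = -25 - 5 C$ ($f{\left(C \right)} = - 5 \left(-1 + \left(6 + C\right)\right) = - 5 \left(5 + C\right) = -25 - 5 C$)
$U = 60$ ($U = \left(-25 - -5\right) \left(-3\right) = \left(-25 + 5\right) \left(-3\right) = \left(-20\right) \left(-3\right) = 60$)
$Y = 1652$ ($Y = 28 \left(-1 + 60\right) = 28 \cdot 59 = 1652$)
$\frac{1}{Y + I} = \frac{1}{1652 - 4465} = \frac{1}{-2813} = - \frac{1}{2813}$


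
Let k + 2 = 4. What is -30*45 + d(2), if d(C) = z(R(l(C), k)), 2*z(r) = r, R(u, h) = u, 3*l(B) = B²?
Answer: -4048/3 ≈ -1349.3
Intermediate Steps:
k = 2 (k = -2 + 4 = 2)
l(B) = B²/3
z(r) = r/2
d(C) = C²/6 (d(C) = (C²/3)/2 = C²/6)
-30*45 + d(2) = -30*45 + (⅙)*2² = -1350 + (⅙)*4 = -1350 + ⅔ = -4048/3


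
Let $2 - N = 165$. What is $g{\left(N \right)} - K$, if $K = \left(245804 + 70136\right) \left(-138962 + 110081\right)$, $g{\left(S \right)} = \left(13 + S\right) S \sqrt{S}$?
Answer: $9124663140 + 24450 i \sqrt{163} \approx 9.1247 \cdot 10^{9} + 3.1216 \cdot 10^{5} i$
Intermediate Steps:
$N = -163$ ($N = 2 - 165 = -163$)
$g{\left(S \right)} = S^{\frac{3}{2}} \left(13 + S\right)$ ($g{\left(S \right)} = S \left(13 + S\right) \sqrt{S} = S^{\frac{3}{2}} \left(13 + S\right)$)
$K = -9124663140$ ($K = 315940 \left(-28881\right) = -9124663140$)
$g{\left(N \right)} - K = \left(-163\right)^{\frac{3}{2}} \left(13 - 163\right) - -9124663140 = - 163 i \sqrt{163} \left(-150\right) + 9124663140 = 24450 i \sqrt{163} + 9124663140 = 9124663140 + 24450 i \sqrt{163}$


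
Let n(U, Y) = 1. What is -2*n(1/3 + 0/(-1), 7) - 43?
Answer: -45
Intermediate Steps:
-2*n(1/3 + 0/(-1), 7) - 43 = -2*1 - 43 = -2 - 43 = -45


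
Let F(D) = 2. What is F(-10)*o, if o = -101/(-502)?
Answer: 101/251 ≈ 0.40239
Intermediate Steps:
o = 101/502 (o = -101*(-1/502) = 101/502 ≈ 0.20120)
F(-10)*o = 2*(101/502) = 101/251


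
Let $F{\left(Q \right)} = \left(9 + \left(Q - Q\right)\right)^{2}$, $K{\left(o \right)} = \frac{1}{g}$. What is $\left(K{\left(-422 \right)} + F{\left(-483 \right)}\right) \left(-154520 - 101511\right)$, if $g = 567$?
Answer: $- \frac{11758991768}{567} \approx -2.0739 \cdot 10^{7}$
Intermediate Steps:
$K{\left(o \right)} = \frac{1}{567}$
$F{\left(Q \right)} = 81$ ($F{\left(Q \right)} = \left(9 + 0\right)^{2} = 9^{2} = 81$)
$\left(K{\left(-422 \right)} + F{\left(-483 \right)}\right) \left(-154520 - 101511\right) = \left(\frac{1}{567} + 81\right) \left(-154520 - 101511\right) = \frac{45928}{567} \left(-256031\right) = - \frac{11758991768}{567}$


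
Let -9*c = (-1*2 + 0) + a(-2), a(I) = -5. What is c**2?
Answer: 49/81 ≈ 0.60494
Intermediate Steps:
c = 7/9 (c = -((-1*2 + 0) - 5)/9 = -((-2 + 0) - 5)/9 = -(-2 - 5)/9 = -1/9*(-7) = 7/9 ≈ 0.77778)
c**2 = (7/9)**2 = 49/81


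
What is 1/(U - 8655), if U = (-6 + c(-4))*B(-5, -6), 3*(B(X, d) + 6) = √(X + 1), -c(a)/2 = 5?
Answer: -77031/659309353 + 96*I/659309353 ≈ -0.00011684 + 1.4561e-7*I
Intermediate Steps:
c(a) = -10 (c(a) = -2*5 = -10)
B(X, d) = -6 + √(1 + X)/3 (B(X, d) = -6 + √(X + 1)/3 = -6 + √(1 + X)/3)
U = 96 - 32*I/3 (U = (-6 - 10)*(-6 + √(1 - 5)/3) = -16*(-6 + √(-4)/3) = -16*(-6 + (2*I)/3) = -16*(-6 + 2*I/3) = 96 - 32*I/3 ≈ 96.0 - 10.667*I)
1/(U - 8655) = 1/((96 - 32*I/3) - 8655) = 1/(-8559 - 32*I/3) = 9*(-8559 + 32*I/3)/659309353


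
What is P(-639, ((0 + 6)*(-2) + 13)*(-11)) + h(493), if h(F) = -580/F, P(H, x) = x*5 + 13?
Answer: -734/17 ≈ -43.176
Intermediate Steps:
P(H, x) = 13 + 5*x (P(H, x) = 5*x + 13 = 13 + 5*x)
P(-639, ((0 + 6)*(-2) + 13)*(-11)) + h(493) = (13 + 5*(((0 + 6)*(-2) + 13)*(-11))) - 580/493 = (13 + 5*((6*(-2) + 13)*(-11))) - 580*1/493 = (13 + 5*((-12 + 13)*(-11))) - 20/17 = (13 + 5*(1*(-11))) - 20/17 = (13 + 5*(-11)) - 20/17 = (13 - 55) - 20/17 = -42 - 20/17 = -734/17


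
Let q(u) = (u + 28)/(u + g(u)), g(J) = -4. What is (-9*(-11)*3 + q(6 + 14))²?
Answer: 90000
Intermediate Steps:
q(u) = (28 + u)/(-4 + u) (q(u) = (u + 28)/(u - 4) = (28 + u)/(-4 + u))
(-9*(-11)*3 + q(6 + 14))² = (-9*(-11)*3 + (28 + (6 + 14))/(-4 + (6 + 14)))² = (99*3 + (28 + 20)/(-4 + 20))² = (297 + 48/16)² = (297 + (1/16)*48)² = (297 + 3)² = 300² = 90000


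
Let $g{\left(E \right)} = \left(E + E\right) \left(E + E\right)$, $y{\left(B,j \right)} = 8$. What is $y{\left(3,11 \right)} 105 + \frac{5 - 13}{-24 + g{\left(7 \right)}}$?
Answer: $\frac{36118}{43} \approx 839.95$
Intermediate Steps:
$g{\left(E \right)} = 4 E^{2}$ ($g{\left(E \right)} = 2 E 2 E = 4 E^{2}$)
$y{\left(3,11 \right)} 105 + \frac{5 - 13}{-24 + g{\left(7 \right)}} = 8 \cdot 105 + \frac{5 - 13}{-24 + 4 \cdot 7^{2}} = 840 - \frac{8}{-24 + 4 \cdot 49} = 840 - \frac{8}{-24 + 196} = 840 - \frac{8}{172} = 840 - \frac{2}{43} = \frac{36118}{43}$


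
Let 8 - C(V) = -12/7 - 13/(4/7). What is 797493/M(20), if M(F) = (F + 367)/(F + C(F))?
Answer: 390505739/3612 ≈ 1.0811e+5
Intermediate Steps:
C(V) = 909/28 (C(V) = 8 - (-12/7 - 13/(4/7)) = 8 - (-12*1/7 - 13/(4*(1/7))) = 8 - (-12/7 - 13/4/7) = 8 - (-12/7 - 13*7/4) = 8 - (-12/7 - 91/4) = 8 - 1*(-685/28) = 8 + 685/28 = 909/28)
M(F) = (367 + F)/(909/28 + F) (M(F) = (F + 367)/(F + 909/28) = (367 + F)/(909/28 + F))
797493/M(20) = 797493/((28*(367 + 20)/(909 + 28*20))) = 797493/((28*387/(909 + 560))) = 797493/((28*387/1469)) = 797493/((28*(1/1469)*387)) = 797493/(10836/1469) = 797493*(1469/10836) = 390505739/3612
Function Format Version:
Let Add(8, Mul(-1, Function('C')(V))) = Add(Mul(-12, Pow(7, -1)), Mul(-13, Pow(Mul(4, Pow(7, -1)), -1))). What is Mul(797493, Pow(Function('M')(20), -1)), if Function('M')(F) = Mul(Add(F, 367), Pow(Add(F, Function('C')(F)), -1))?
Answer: Rational(390505739, 3612) ≈ 1.0811e+5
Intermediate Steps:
Function('C')(V) = Rational(909, 28) (Function('C')(V) = Add(8, Mul(-1, Add(Mul(-12, Pow(7, -1)), Mul(-13, Pow(Mul(4, Pow(7, -1)), -1))))) = Add(8, Mul(-1, Add(Mul(-12, Rational(1, 7)), Mul(-13, Pow(Mul(4, Rational(1, 7)), -1))))) = Add(8, Mul(-1, Add(Rational(-12, 7), Mul(-13, Pow(Rational(4, 7), -1))))) = Add(8, Mul(-1, Add(Rational(-12, 7), Mul(-13, Rational(7, 4))))) = Add(8, Mul(-1, Add(Rational(-12, 7), Rational(-91, 4)))) = Add(8, Mul(-1, Rational(-685, 28))) = Add(8, Rational(685, 28)) = Rational(909, 28))
Function('M')(F) = Mul(Pow(Add(Rational(909, 28), F), -1), Add(367, F)) (Function('M')(F) = Mul(Add(F, 367), Pow(Add(F, Rational(909, 28)), -1)) = Mul(Add(367, F), Pow(Add(Rational(909, 28), F), -1)) = Mul(Pow(Add(Rational(909, 28), F), -1), Add(367, F)))
Mul(797493, Pow(Function('M')(20), -1)) = Mul(797493, Pow(Mul(28, Pow(Add(909, Mul(28, 20)), -1), Add(367, 20)), -1)) = Mul(797493, Pow(Mul(28, Pow(Add(909, 560), -1), 387), -1)) = Mul(797493, Pow(Mul(28, Pow(1469, -1), 387), -1)) = Mul(797493, Pow(Mul(28, Rational(1, 1469), 387), -1)) = Mul(797493, Pow(Rational(10836, 1469), -1)) = Mul(797493, Rational(1469, 10836)) = Rational(390505739, 3612)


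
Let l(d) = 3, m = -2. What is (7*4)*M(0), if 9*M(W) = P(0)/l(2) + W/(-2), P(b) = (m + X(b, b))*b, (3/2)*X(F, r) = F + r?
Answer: 0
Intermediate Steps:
X(F, r) = 2*F/3 + 2*r/3 (X(F, r) = 2*(F + r)/3 = 2*F/3 + 2*r/3)
P(b) = b*(-2 + 4*b/3) (P(b) = (-2 + (2*b/3 + 2*b/3))*b = (-2 + 4*b/3)*b = b*(-2 + 4*b/3))
M(W) = -W/18 (M(W) = (((⅔)*0*(-3 + 2*0))/3 + W/(-2))/9 = (((⅔)*0*(-3 + 0))*(⅓) + W*(-½))/9 = (((⅔)*0*(-3))*(⅓) - W/2)/9 = (0*(⅓) - W/2)/9 = (0 - W/2)/9 = (-W/2)/9 = -W/18)
(7*4)*M(0) = (7*4)*(-1/18*0) = 28*0 = 0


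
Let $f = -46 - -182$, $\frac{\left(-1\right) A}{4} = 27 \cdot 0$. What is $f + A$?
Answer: $136$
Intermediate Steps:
$A = 0$ ($A = - 4 \cdot 27 \cdot 0 = \left(-4\right) 0 = 0$)
$f = 136$ ($f = -46 + 182 = 136$)
$f + A = 136 + 0 = 136$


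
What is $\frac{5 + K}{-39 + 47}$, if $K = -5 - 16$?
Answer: $-2$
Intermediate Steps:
$K = -21$ ($K = -5 - 16 = -21$)
$\frac{5 + K}{-39 + 47} = \frac{5 - 21}{-39 + 47} = - \frac{16}{8} = \left(-16\right) \frac{1}{8} = -2$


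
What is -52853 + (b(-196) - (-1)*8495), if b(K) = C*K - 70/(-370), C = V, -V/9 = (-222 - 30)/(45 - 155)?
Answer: -82044377/2035 ≈ -40317.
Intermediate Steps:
V = -1134/55 (V = -9*(-222 - 30)/(45 - 155) = -(-2268)/(-110) = -(-2268)*(-1)/110 = -9*126/55 = -1134/55 ≈ -20.618)
C = -1134/55 ≈ -20.618
b(K) = 7/37 - 1134*K/55 (b(K) = -1134*K/55 - 70/(-370) = -1134*K/55 - 70*(-1/370) = -1134*K/55 + 7/37 = 7/37 - 1134*K/55)
-52853 + (b(-196) - (-1)*8495) = -52853 + ((7/37 - 1134/55*(-196)) - (-1)*8495) = -52853 + ((7/37 + 222264/55) - 1*(-8495)) = -52853 + (8224153/2035 + 8495) = -52853 + 25511478/2035 = -82044377/2035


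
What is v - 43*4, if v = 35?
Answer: -137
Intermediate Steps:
v - 43*4 = 35 - 43*4 = 35 - 172 = -137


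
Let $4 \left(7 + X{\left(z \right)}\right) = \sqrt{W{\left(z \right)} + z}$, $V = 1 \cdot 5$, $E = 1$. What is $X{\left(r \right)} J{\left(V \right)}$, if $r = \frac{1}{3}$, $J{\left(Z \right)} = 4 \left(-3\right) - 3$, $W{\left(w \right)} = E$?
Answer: $105 - \frac{5 \sqrt{3}}{2} \approx 100.67$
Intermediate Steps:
$W{\left(w \right)} = 1$
$V = 5$
$J{\left(Z \right)} = -15$ ($J{\left(Z \right)} = -12 - 3 = -15$)
$r = \frac{1}{3} \approx 0.33333$
$X{\left(z \right)} = -7 + \frac{\sqrt{1 + z}}{4}$
$X{\left(r \right)} J{\left(V \right)} = \left(-7 + \frac{\sqrt{1 + \frac{1}{3}}}{4}\right) \left(-15\right) = \left(-7 + \frac{\sqrt{\frac{4}{3}}}{4}\right) \left(-15\right) = \left(-7 + \frac{\frac{2}{3} \sqrt{3}}{4}\right) \left(-15\right) = \left(-7 + \frac{\sqrt{3}}{6}\right) \left(-15\right) = 105 - \frac{5 \sqrt{3}}{2}$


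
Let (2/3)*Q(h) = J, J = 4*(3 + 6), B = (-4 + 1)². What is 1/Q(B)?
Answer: 1/54 ≈ 0.018519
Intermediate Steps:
B = 9 (B = (-3)² = 9)
J = 36 (J = 4*9 = 36)
Q(h) = 54 (Q(h) = (3/2)*36 = 54)
1/Q(B) = 1/54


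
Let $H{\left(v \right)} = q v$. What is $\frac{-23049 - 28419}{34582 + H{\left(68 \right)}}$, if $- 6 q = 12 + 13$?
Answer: $- \frac{38601}{25724} \approx -1.5006$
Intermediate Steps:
$q = - \frac{25}{6}$ ($q = - \frac{12 + 13}{6} = \left(- \frac{1}{6}\right) 25 = - \frac{25}{6} \approx -4.1667$)
$H{\left(v \right)} = - \frac{25 v}{6}$
$\frac{-23049 - 28419}{34582 + H{\left(68 \right)}} = \frac{-23049 - 28419}{34582 - \frac{850}{3}} = - \frac{51468}{34582 - \frac{850}{3}} = - \frac{51468}{\frac{102896}{3}} = \left(-51468\right) \frac{3}{102896} = - \frac{38601}{25724}$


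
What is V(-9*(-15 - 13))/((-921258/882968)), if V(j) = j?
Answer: -12361552/51181 ≈ -241.53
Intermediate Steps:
V(-9*(-15 - 13))/((-921258/882968)) = (-9*(-15 - 13))/((-921258/882968)) = (-9*(-28))/((-921258*1/882968)) = 252/(-460629/441484) = 252*(-441484/460629) = -12361552/51181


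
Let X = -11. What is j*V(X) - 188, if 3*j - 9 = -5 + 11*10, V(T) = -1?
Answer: -226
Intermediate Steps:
j = 38 (j = 3 + (-5 + 11*10)/3 = 3 + (-5 + 110)/3 = 3 + (1/3)*105 = 3 + 35 = 38)
j*V(X) - 188 = 38*(-1) - 188 = -38 - 188 = -226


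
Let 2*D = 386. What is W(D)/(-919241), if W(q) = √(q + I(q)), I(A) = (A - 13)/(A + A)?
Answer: -√7206427/177413513 ≈ -1.5131e-5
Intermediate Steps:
D = 193 (D = (½)*386 = 193)
I(A) = (-13 + A)/(2*A) (I(A) = (-13 + A)/((2*A)) = (-13 + A)*(1/(2*A)) = (-13 + A)/(2*A))
W(q) = √(q + (-13 + q)/(2*q))
W(D)/(-919241) = (√(2 - 26/193 + 4*193)/2)/(-919241) = (√(2 - 26*1/193 + 772)/2)*(-1/919241) = (√(2 - 26/193 + 772)/2)*(-1/919241) = (√(149356/193)/2)*(-1/919241) = ((2*√7206427/193)/2)*(-1/919241) = (√7206427/193)*(-1/919241) = -√7206427/177413513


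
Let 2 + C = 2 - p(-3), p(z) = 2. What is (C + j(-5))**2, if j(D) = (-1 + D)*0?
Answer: 4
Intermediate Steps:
j(D) = 0
C = -2 (C = -2 + (2 - 1*2) = -2 + (2 - 2) = -2 + 0 = -2)
(C + j(-5))**2 = (-2 + 0)**2 = (-2)**2 = 4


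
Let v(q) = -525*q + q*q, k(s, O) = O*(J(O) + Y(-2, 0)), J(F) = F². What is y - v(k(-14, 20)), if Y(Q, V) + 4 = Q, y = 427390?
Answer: -57530010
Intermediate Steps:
Y(Q, V) = -4 + Q
k(s, O) = O*(-6 + O²) (k(s, O) = O*(O² + (-4 - 2)) = O*(O² - 6) = O*(-6 + O²))
v(q) = q² - 525*q (v(q) = -525*q + q² = q² - 525*q)
y - v(k(-14, 20)) = 427390 - 20*(-6 + 20²)*(-525 + 20*(-6 + 20²)) = 427390 - 20*(-6 + 400)*(-525 + 20*(-6 + 400)) = 427390 - 20*394*(-525 + 20*394) = 427390 - 7880*(-525 + 7880) = 427390 - 7880*7355 = 427390 - 1*57957400 = 427390 - 57957400 = -57530010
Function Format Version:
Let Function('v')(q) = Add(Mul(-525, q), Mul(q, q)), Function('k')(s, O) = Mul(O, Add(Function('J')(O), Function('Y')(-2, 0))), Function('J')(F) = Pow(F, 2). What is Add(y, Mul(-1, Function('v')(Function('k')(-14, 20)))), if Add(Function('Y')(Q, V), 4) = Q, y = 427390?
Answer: -57530010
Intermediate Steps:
Function('Y')(Q, V) = Add(-4, Q)
Function('k')(s, O) = Mul(O, Add(-6, Pow(O, 2))) (Function('k')(s, O) = Mul(O, Add(Pow(O, 2), Add(-4, -2))) = Mul(O, Add(Pow(O, 2), -6)) = Mul(O, Add(-6, Pow(O, 2))))
Function('v')(q) = Add(Pow(q, 2), Mul(-525, q)) (Function('v')(q) = Add(Mul(-525, q), Pow(q, 2)) = Add(Pow(q, 2), Mul(-525, q)))
Add(y, Mul(-1, Function('v')(Function('k')(-14, 20)))) = Add(427390, Mul(-1, Mul(Mul(20, Add(-6, Pow(20, 2))), Add(-525, Mul(20, Add(-6, Pow(20, 2))))))) = Add(427390, Mul(-1, Mul(Mul(20, Add(-6, 400)), Add(-525, Mul(20, Add(-6, 400)))))) = Add(427390, Mul(-1, Mul(Mul(20, 394), Add(-525, Mul(20, 394))))) = Add(427390, Mul(-1, Mul(7880, Add(-525, 7880)))) = Add(427390, Mul(-1, Mul(7880, 7355))) = Add(427390, Mul(-1, 57957400)) = Add(427390, -57957400) = -57530010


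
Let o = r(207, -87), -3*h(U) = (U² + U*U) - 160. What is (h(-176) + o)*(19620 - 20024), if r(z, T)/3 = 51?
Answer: 24778532/3 ≈ 8.2595e+6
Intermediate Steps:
r(z, T) = 153 (r(z, T) = 3*51 = 153)
h(U) = 160/3 - 2*U²/3 (h(U) = -((U² + U*U) - 160)/3 = -((U² + U²) - 160)/3 = -(2*U² - 160)/3 = -(-160 + 2*U²)/3 = 160/3 - 2*U²/3)
o = 153
(h(-176) + o)*(19620 - 20024) = ((160/3 - ⅔*(-176)²) + 153)*(19620 - 20024) = ((160/3 - ⅔*30976) + 153)*(-404) = ((160/3 - 61952/3) + 153)*(-404) = (-61792/3 + 153)*(-404) = -61333/3*(-404) = 24778532/3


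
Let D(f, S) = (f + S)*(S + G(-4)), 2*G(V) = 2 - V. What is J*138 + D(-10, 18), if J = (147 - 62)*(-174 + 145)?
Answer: -340002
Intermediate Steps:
G(V) = 1 - V/2 (G(V) = (2 - V)/2 = 1 - V/2)
J = -2465 (J = 85*(-29) = -2465)
D(f, S) = (3 + S)*(S + f) (D(f, S) = (f + S)*(S + (1 - 1/2*(-4))) = (S + f)*(S + (1 + 2)) = (S + f)*(S + 3) = (S + f)*(3 + S) = (3 + S)*(S + f))
J*138 + D(-10, 18) = -2465*138 + (18**2 + 3*18 + 3*(-10) + 18*(-10)) = -340170 + (324 + 54 - 30 - 180) = -340170 + 168 = -340002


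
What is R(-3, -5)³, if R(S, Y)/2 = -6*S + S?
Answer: 27000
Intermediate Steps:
R(S, Y) = -10*S (R(S, Y) = 2*(-6*S + S) = 2*(-5*S) = -10*S)
R(-3, -5)³ = (-10*(-3))³ = 30³ = 27000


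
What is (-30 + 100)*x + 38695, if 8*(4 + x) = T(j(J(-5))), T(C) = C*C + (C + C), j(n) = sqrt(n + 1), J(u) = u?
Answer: 38380 + 35*I ≈ 38380.0 + 35.0*I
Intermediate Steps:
j(n) = sqrt(1 + n)
T(C) = C**2 + 2*C
x = -4 + I*(2 + 2*I)/4 (x = -4 + (sqrt(1 - 5)*(2 + sqrt(1 - 5)))/8 = -4 + (sqrt(-4)*(2 + sqrt(-4)))/8 = -4 + ((2*I)*(2 + 2*I))/8 = -4 + (2*I*(2 + 2*I))/8 = -4 + I*(2 + 2*I)/4 ≈ -4.5 + 0.5*I)
(-30 + 100)*x + 38695 = (-30 + 100)*(-9/2 + I/2) + 38695 = 70*(-9/2 + I/2) + 38695 = (-315 + 35*I) + 38695 = 38380 + 35*I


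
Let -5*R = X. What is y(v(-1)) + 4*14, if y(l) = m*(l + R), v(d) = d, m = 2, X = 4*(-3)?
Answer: 294/5 ≈ 58.800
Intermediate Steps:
X = -12
R = 12/5 (R = -⅕*(-12) = 12/5 ≈ 2.4000)
y(l) = 24/5 + 2*l (y(l) = 2*(l + 12/5) = 2*(12/5 + l) = 24/5 + 2*l)
y(v(-1)) + 4*14 = (24/5 + 2*(-1)) + 4*14 = (24/5 - 2) + 56 = 14/5 + 56 = 294/5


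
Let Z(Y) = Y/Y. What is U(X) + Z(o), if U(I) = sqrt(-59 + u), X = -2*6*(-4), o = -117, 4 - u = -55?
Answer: 1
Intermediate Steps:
u = 59 (u = 4 - 1*(-55) = 4 + 55 = 59)
Z(Y) = 1
X = 48 (X = -12*(-4) = 48)
U(I) = 0 (U(I) = sqrt(-59 + 59) = sqrt(0) = 0)
U(X) + Z(o) = 0 + 1 = 1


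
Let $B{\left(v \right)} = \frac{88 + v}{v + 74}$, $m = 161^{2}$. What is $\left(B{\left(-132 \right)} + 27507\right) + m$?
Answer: $\frac{1549434}{29} \approx 53429.0$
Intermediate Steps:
$m = 25921$
$B{\left(v \right)} = \frac{88 + v}{74 + v}$
$\left(B{\left(-132 \right)} + 27507\right) + m = \left(\frac{88 - 132}{74 - 132} + 27507\right) + 25921 = \left(\frac{1}{-58} \left(-44\right) + 27507\right) + 25921 = \left(\left(- \frac{1}{58}\right) \left(-44\right) + 27507\right) + 25921 = \left(\frac{22}{29} + 27507\right) + 25921 = \frac{797725}{29} + 25921 = \frac{1549434}{29}$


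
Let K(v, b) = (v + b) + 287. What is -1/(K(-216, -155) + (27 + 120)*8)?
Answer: -1/1092 ≈ -0.00091575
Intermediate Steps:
K(v, b) = 287 + b + v (K(v, b) = (b + v) + 287 = 287 + b + v)
-1/(K(-216, -155) + (27 + 120)*8) = -1/((287 - 155 - 216) + (27 + 120)*8) = -1/(-84 + 147*8) = -1/(-84 + 1176) = -1/1092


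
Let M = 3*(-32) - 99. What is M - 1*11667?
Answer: -11862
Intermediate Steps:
M = -195 (M = -96 - 99 = -195)
M - 1*11667 = -195 - 1*11667 = -195 - 11667 = -11862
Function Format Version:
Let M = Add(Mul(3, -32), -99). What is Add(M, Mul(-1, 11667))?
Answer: -11862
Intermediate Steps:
M = -195 (M = Add(-96, -99) = -195)
Add(M, Mul(-1, 11667)) = Add(-195, Mul(-1, 11667)) = Add(-195, -11667) = -11862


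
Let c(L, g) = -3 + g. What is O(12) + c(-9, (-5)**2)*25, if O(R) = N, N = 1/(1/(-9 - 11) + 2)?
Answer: 21470/39 ≈ 550.51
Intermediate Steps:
N = 20/39 (N = 1/(1/(-20) + 2) = 1/(-1/20 + 2) = 1/(39/20) = 20/39 ≈ 0.51282)
O(R) = 20/39
O(12) + c(-9, (-5)**2)*25 = 20/39 + (-3 + (-5)**2)*25 = 20/39 + (-3 + 25)*25 = 20/39 + 22*25 = 20/39 + 550 = 21470/39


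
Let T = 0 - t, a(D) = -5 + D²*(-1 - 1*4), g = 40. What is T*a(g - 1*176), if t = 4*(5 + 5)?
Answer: 3699400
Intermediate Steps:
t = 40 (t = 4*10 = 40)
a(D) = -5 - 5*D² (a(D) = -5 + D²*(-1 - 4) = -5 + D²*(-5) = -5 - 5*D²)
T = -40 (T = 0 - 1*40 = 0 - 40 = -40)
T*a(g - 1*176) = -40*(-5 - 5*(40 - 1*176)²) = -40*(-5 - 5*(40 - 176)²) = -40*(-5 - 5*(-136)²) = -40*(-5 - 5*18496) = -40*(-5 - 92480) = -40*(-92485) = 3699400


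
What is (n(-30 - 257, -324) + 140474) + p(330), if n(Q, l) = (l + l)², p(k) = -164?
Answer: 560214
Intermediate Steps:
n(Q, l) = 4*l² (n(Q, l) = (2*l)² = 4*l²)
(n(-30 - 257, -324) + 140474) + p(330) = (4*(-324)² + 140474) - 164 = (4*104976 + 140474) - 164 = (419904 + 140474) - 164 = 560378 - 164 = 560214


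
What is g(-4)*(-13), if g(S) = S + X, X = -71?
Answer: 975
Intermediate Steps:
g(S) = -71 + S (g(S) = S - 71 = -71 + S)
g(-4)*(-13) = (-71 - 4)*(-13) = -75*(-13) = 975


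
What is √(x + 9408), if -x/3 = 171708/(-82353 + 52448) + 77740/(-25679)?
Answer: 2844*√687851470911895/767930495 ≈ 97.130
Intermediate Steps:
x = 20202313296/767930495 (x = -3*(171708/(-82353 + 52448) + 77740/(-25679)) = -3*(171708/(-29905) + 77740*(-1/25679)) = -3*(171708*(-1/29905) - 77740/25679) = -3*(-171708/29905 - 77740/25679) = -3*(-6734104432/767930495) = 20202313296/767930495 ≈ 26.307)
√(x + 9408) = √(20202313296/767930495 + 9408) = √(7244892410256/767930495) = 2844*√687851470911895/767930495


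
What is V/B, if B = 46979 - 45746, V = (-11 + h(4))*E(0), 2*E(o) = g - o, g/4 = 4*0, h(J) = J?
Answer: 0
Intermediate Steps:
g = 0 (g = 4*(4*0) = 4*0 = 0)
E(o) = -o/2 (E(o) = (0 - o)/2 = (-o)/2 = -o/2)
V = 0 (V = (-11 + 4)*(-½*0) = -7*0 = 0)
B = 1233
V/B = 0/1233 = 0*(1/1233) = 0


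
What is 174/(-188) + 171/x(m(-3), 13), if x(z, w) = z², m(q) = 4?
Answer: 7341/752 ≈ 9.7620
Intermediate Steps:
174/(-188) + 171/x(m(-3), 13) = 174/(-188) + 171/(4²) = 174*(-1/188) + 171/16 = -87/94 + 171*(1/16) = -87/94 + 171/16 = 7341/752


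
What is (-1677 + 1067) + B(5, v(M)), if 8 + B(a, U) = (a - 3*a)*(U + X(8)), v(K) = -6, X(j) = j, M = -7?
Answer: -638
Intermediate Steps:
B(a, U) = -8 - 2*a*(8 + U) (B(a, U) = -8 + (a - 3*a)*(U + 8) = -8 + (-2*a)*(8 + U) = -8 - 2*a*(8 + U))
(-1677 + 1067) + B(5, v(M)) = (-1677 + 1067) + (-8 - 16*5 - 2*(-6)*5) = -610 + (-8 - 80 + 60) = -610 - 28 = -638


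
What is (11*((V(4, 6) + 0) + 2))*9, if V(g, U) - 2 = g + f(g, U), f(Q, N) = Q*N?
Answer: 3168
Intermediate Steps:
f(Q, N) = N*Q
V(g, U) = 2 + g + U*g (V(g, U) = 2 + (g + U*g) = 2 + g + U*g)
(11*((V(4, 6) + 0) + 2))*9 = (11*(((2 + 4 + 6*4) + 0) + 2))*9 = (11*(((2 + 4 + 24) + 0) + 2))*9 = (11*((30 + 0) + 2))*9 = (11*(30 + 2))*9 = (11*32)*9 = 352*9 = 3168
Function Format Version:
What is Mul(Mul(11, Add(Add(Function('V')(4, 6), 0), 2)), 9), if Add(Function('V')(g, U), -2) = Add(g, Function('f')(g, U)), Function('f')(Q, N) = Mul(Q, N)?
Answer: 3168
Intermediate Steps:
Function('f')(Q, N) = Mul(N, Q)
Function('V')(g, U) = Add(2, g, Mul(U, g)) (Function('V')(g, U) = Add(2, Add(g, Mul(U, g))) = Add(2, g, Mul(U, g)))
Mul(Mul(11, Add(Add(Function('V')(4, 6), 0), 2)), 9) = Mul(Mul(11, Add(Add(Add(2, 4, Mul(6, 4)), 0), 2)), 9) = Mul(Mul(11, Add(Add(Add(2, 4, 24), 0), 2)), 9) = Mul(Mul(11, Add(Add(30, 0), 2)), 9) = Mul(Mul(11, Add(30, 2)), 9) = Mul(Mul(11, 32), 9) = Mul(352, 9) = 3168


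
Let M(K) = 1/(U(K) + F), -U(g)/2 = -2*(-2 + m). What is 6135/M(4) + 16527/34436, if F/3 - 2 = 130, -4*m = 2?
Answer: 81548252487/34436 ≈ 2.3681e+6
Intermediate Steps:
m = -1/2 (m = -1/4*2 = -1/2 ≈ -0.50000)
F = 396 (F = 6 + 3*130 = 6 + 390 = 396)
U(g) = -10 (U(g) = -(-4)*(-2 - 1/2) = -(-4)*(-5)/2 = -2*5 = -10)
M(K) = 1/386 (M(K) = 1/(-10 + 396) = 1/386)
6135/M(4) + 16527/34436 = 6135/(1/386) + 16527/34436 = 6135*386 + 16527*(1/34436) = 2368110 + 16527/34436 = 81548252487/34436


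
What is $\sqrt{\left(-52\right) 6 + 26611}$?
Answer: $17 \sqrt{91} \approx 162.17$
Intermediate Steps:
$\sqrt{\left(-52\right) 6 + 26611} = \sqrt{-312 + 26611} = \sqrt{26299} = 17 \sqrt{91}$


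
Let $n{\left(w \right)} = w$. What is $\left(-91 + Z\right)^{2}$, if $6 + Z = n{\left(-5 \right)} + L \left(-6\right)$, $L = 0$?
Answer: $10404$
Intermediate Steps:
$Z = -11$ ($Z = -6 + \left(-5 + 0 \left(-6\right)\right) = -6 + \left(-5 + 0\right) = -6 - 5 = -11$)
$\left(-91 + Z\right)^{2} = \left(-91 - 11\right)^{2} = \left(-102\right)^{2} = 10404$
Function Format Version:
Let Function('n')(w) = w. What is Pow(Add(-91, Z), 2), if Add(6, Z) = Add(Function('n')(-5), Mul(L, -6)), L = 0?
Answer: 10404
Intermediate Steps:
Z = -11 (Z = Add(-6, Add(-5, Mul(0, -6))) = Add(-6, Add(-5, 0)) = Add(-6, -5) = -11)
Pow(Add(-91, Z), 2) = Pow(Add(-91, -11), 2) = Pow(-102, 2) = 10404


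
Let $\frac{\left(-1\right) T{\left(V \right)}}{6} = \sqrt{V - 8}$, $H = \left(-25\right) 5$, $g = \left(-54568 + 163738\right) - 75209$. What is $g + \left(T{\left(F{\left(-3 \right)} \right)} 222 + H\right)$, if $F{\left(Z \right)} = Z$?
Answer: $33836 - 1332 i \sqrt{11} \approx 33836.0 - 4417.7 i$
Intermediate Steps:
$g = 33961$ ($g = 109170 - 75209 = 33961$)
$H = -125$
$T{\left(V \right)} = - 6 \sqrt{-8 + V}$ ($T{\left(V \right)} = - 6 \sqrt{V - 8} = - 6 \sqrt{-8 + V}$)
$g + \left(T{\left(F{\left(-3 \right)} \right)} 222 + H\right) = 33961 - \left(125 - - 6 \sqrt{-8 - 3} \cdot 222\right) = 33961 - \left(125 - - 6 \sqrt{-11} \cdot 222\right) = 33961 - \left(125 - - 6 i \sqrt{11} \cdot 222\right) = 33961 - \left(125 + 1332 i \sqrt{11}\right) = 33836 - 1332 i \sqrt{11}$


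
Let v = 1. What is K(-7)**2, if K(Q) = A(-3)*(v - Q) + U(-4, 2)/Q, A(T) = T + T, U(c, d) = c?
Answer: 110224/49 ≈ 2249.5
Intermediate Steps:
A(T) = 2*T
K(Q) = -6 - 4/Q + 6*Q (K(Q) = (2*(-3))*(1 - Q) - 4/Q = -6*(1 - Q) - 4/Q = (-6 + 6*Q) - 4/Q = -6 - 4/Q + 6*Q)
K(-7)**2 = (-6 - 4/(-7) + 6*(-7))**2 = (-6 - 4*(-1/7) - 42)**2 = (-6 + 4/7 - 42)**2 = (-332/7)**2 = 110224/49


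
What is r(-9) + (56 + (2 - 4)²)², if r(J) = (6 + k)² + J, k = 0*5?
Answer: 3627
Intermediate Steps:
k = 0
r(J) = 36 + J (r(J) = (6 + 0)² + J = 6² + J = 36 + J)
r(-9) + (56 + (2 - 4)²)² = (36 - 9) + (56 + (2 - 4)²)² = 27 + (56 + (-2)²)² = 27 + (56 + 4)² = 27 + 60² = 27 + 3600 = 3627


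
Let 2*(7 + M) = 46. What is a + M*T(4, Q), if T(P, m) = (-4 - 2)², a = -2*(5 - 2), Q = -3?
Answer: 570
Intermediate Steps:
M = 16 (M = -7 + (½)*46 = -7 + 23 = 16)
a = -6 (a = -2*3 = -6)
T(P, m) = 36 (T(P, m) = (-6)² = 36)
a + M*T(4, Q) = -6 + 16*36 = -6 + 576 = 570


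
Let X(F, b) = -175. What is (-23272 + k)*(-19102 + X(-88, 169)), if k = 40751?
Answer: -336942683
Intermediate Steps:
(-23272 + k)*(-19102 + X(-88, 169)) = (-23272 + 40751)*(-19102 - 175) = 17479*(-19277) = -336942683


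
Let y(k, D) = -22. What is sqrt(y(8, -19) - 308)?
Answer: I*sqrt(330) ≈ 18.166*I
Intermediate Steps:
sqrt(y(8, -19) - 308) = sqrt(-22 - 308) = sqrt(-330) = I*sqrt(330)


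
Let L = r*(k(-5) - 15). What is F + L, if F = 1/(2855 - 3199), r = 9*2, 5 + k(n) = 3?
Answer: -105265/344 ≈ -306.00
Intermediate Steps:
k(n) = -2 (k(n) = -5 + 3 = -2)
r = 18
F = -1/344 (F = 1/(-344) = -1/344 ≈ -0.0029070)
L = -306 (L = 18*(-2 - 15) = 18*(-17) = -306)
F + L = -1/344 - 306 = -105265/344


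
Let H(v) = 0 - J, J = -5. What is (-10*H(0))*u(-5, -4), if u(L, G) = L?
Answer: 250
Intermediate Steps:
H(v) = 5 (H(v) = 0 - 1*(-5) = 0 + 5 = 5)
(-10*H(0))*u(-5, -4) = -10*5*(-5) = -50*(-5) = 250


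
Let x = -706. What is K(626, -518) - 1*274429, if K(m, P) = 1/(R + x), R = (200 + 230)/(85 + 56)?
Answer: -27200304905/99116 ≈ -2.7443e+5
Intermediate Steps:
R = 430/141 ≈ 3.0496
K(m, P) = -141/99116 (K(m, P) = 1/(430/141 - 706) = 1/(-99116/141) = -141/99116)
K(626, -518) - 1*274429 = -141/99116 - 1*274429 = -141/99116 - 274429 = -27200304905/99116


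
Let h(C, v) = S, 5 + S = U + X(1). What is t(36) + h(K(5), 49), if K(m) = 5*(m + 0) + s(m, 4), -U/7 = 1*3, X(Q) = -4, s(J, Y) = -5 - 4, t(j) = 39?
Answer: 9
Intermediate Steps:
s(J, Y) = -9
U = -21 (U = -7*3 = -21)
K(m) = -9 + 5*m (K(m) = 5*(m + 0) - 9 = 5*m - 9 = -9 + 5*m)
S = -30 (S = -5 + (-21 - 4) = -5 - 25 = -30)
h(C, v) = -30
t(36) + h(K(5), 49) = 39 - 30 = 9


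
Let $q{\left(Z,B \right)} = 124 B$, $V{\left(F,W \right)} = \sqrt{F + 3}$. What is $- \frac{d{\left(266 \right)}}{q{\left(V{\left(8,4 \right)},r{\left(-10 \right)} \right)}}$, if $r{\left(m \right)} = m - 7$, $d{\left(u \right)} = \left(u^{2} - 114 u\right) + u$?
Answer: $\frac{1197}{62} \approx 19.306$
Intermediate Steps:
$V{\left(F,W \right)} = \sqrt{3 + F}$
$d{\left(u \right)} = u^{2} - 113 u$
$r{\left(m \right)} = -7 + m$
$- \frac{d{\left(266 \right)}}{q{\left(V{\left(8,4 \right)},r{\left(-10 \right)} \right)}} = - \frac{266 \left(-113 + 266\right)}{124 \left(-7 - 10\right)} = - \frac{266 \cdot 153}{124 \left(-17\right)} = - \frac{40698}{-2108} = - \frac{40698 \left(-1\right)}{2108} = \left(-1\right) \left(- \frac{1197}{62}\right) = \frac{1197}{62}$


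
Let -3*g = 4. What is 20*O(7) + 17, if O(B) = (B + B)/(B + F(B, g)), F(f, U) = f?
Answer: 37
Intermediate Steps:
g = -4/3 (g = -1/3*4 = -4/3 ≈ -1.3333)
O(B) = 1 (O(B) = (B + B)/(B + B) = (2*B)/((2*B)) = (2*B)*(1/(2*B)) = 1)
20*O(7) + 17 = 20*1 + 17 = 20 + 17 = 37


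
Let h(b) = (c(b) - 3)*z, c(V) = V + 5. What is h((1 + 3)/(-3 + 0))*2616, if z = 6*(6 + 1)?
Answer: 73248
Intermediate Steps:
c(V) = 5 + V
z = 42 (z = 6*7 = 42)
h(b) = 84 + 42*b (h(b) = ((5 + b) - 3)*42 = (2 + b)*42 = 84 + 42*b)
h((1 + 3)/(-3 + 0))*2616 = (84 + 42*((1 + 3)/(-3 + 0)))*2616 = (84 + 42*(4/(-3)))*2616 = (84 + 42*(4*(-⅓)))*2616 = (84 + 42*(-4/3))*2616 = (84 - 56)*2616 = 28*2616 = 73248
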